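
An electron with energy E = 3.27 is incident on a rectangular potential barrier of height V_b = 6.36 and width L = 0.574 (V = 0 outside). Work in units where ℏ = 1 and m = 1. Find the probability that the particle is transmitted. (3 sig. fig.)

Since E < V_b the interior solution is evanescent with decay constant κ = √(2m(V_b − E))/ℏ = 2.486.
κL = 1.427, sinh(κL) = 1.963.
The exact tunnelling result is T⁻¹ = 1 + V_b² sinh²(κL) / [4E(V_b − E)] = 4.856, so T = 0.206.

T = 0.206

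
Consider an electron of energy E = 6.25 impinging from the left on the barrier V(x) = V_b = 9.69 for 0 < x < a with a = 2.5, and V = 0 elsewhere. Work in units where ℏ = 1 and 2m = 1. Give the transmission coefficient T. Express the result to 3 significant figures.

E < V_b: inside the barrier ψ ∝ e^{±κx} with κ = √(2m(V_b − E))/ℏ = 1.855.
κa = 4.637, sinh(κa) = 51.60.
The exact tunnelling result is T⁻¹ = 1 + V_b² sinh²(κa) / [4E(V_b − E)] = 2908, so T = 0.000344.

T = 0.000344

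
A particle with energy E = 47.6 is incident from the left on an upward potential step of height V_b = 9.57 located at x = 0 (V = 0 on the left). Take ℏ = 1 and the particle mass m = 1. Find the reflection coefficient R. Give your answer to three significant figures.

R = 0.00314

The wavenumbers are k₁ = √(2mE)/ℏ = 9.757 on the left and k₂ = √(2m(E − V_b))/ℏ = 8.721 on the right.
Continuity of ψ and ψ′ at the step yields the reflection amplitude r = (k₁ − k₂)/(k₁ + k₂) = 0.05606; thus R = |r|² = 0.003142, T = 0.9969.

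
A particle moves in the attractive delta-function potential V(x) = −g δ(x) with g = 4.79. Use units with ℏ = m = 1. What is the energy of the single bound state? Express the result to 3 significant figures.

For x ≠ 0 the bound state is ψ ∝ e^{−κ|x|}; integrating the TISE across the delta gives the cusp condition 2κ = 2mg/ℏ², so κ = 4.790.
Then E = −ℏ²κ²/(2m) = −mg²/(2ℏ²) = -11.47.

E = -11.5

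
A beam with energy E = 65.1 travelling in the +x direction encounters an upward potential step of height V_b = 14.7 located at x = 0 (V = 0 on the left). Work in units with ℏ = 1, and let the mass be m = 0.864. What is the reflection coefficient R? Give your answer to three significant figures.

The wavenumbers are k₁ = √(2mE)/ℏ = 10.61 on the left and k₂ = √(2m(E − V_b))/ℏ = 9.332 on the right.
Continuity of ψ and ψ′ at the step yields the reflection amplitude r = (k₁ − k₂)/(k₁ + k₂) = 0.06390; thus R = |r|² = 0.004083, T = 0.9959.

R = 0.00408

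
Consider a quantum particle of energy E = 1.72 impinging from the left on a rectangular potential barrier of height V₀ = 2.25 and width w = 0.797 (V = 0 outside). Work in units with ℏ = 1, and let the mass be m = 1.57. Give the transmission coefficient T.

T = 0.326

E < V₀: inside the barrier ψ ∝ e^{±κx} with κ = √(2m(V₀ − E))/ℏ = 1.290.
κw = 1.028, sinh(κw) = 1.219.
Matching ψ, ψ′ at both faces gives T = [1 + V₀² sinh²(κw) / (4E(V₀ − E))]⁻¹ = 1/3.063 = 0.326.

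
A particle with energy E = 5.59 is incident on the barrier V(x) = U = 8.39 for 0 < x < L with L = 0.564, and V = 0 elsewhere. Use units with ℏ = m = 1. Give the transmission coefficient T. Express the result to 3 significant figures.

T = 0.222

E < U: inside the barrier ψ ∝ e^{±κx} with κ = √(2m(U − E))/ℏ = 2.366.
κL = 1.335, sinh(κL) = 1.768.
Matching ψ, ψ′ at both faces gives T = [1 + U² sinh²(κL) / (4E(U − E))]⁻¹ = 1/4.513 = 0.222.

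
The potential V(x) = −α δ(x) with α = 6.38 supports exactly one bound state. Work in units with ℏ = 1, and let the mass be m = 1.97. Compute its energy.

E = -40.1

For x ≠ 0 the bound state is ψ ∝ e^{−κ|x|}; integrating the TISE across the delta gives the cusp condition 2κ = 2mα/ℏ², so κ = 12.57.
Then E = −ℏ²κ²/(2m) = −mα²/(2ℏ²) = -40.09.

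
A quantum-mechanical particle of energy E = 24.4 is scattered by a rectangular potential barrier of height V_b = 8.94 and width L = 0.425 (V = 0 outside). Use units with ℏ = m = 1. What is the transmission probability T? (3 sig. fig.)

Above the barrier the interior wavenumber is k₂ = √(2m(E − V_b))/ℏ = 5.561, giving phase k₂L = 2.363.
Matching at both interfaces gives T⁻¹ = 1 + V_b² sin²(k₂L) / [4E(E − V_b)] = 1.026, hence T = 0.975.

T = 0.975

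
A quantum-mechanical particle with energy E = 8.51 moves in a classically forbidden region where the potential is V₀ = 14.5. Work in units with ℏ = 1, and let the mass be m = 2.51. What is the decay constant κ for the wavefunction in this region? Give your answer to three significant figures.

Since E < V₀ the TISE in this region is ψ'' = κ²ψ with κ = √(2m(V₀ − E))/ℏ.
κ = √(2 × 2.51 × 5.99) = 5.484.

κ = 5.48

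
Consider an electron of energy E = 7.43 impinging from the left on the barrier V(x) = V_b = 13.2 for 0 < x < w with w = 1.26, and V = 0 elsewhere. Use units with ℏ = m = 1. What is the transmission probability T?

Since E < V_b the interior solution is evanescent with decay constant κ = √(2m(V_b − E))/ℏ = 3.397.
κw = 4.280, sinh(κw) = 36.12.
The exact tunnelling result is T⁻¹ = 1 + V_b² sinh²(κw) / [4E(V_b − E)] = 1327, so T = 0.000754.

T = 0.000754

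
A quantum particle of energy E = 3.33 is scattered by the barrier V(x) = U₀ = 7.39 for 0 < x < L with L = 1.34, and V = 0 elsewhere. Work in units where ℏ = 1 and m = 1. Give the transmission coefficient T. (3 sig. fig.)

T = 0.00191

E < U₀: inside the barrier ψ ∝ e^{±κx} with κ = √(2m(U₀ − E))/ℏ = 2.850.
κL = 3.818, sinh(κL) = 22.75.
Matching ψ, ψ′ at both faces gives T = [1 + U₀² sinh²(κL) / (4E(U₀ − E))]⁻¹ = 1/523.9 = 0.00191.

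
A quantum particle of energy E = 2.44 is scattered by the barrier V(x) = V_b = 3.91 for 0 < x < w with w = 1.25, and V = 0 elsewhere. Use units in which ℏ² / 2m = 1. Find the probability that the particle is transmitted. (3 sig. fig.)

Since E < V_b the interior solution is evanescent with decay constant κ = √(2m(V_b − E))/ℏ = 1.212.
κw = 1.516, sinh(κw) = 2.166.
The exact tunnelling result is T⁻¹ = 1 + V_b² sinh²(κw) / [4E(V_b − E)] = 6.000, so T = 0.167.

T = 0.167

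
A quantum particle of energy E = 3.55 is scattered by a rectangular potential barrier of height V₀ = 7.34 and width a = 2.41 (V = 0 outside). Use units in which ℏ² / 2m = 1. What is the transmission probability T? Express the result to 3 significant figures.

T = 0.000336

E < V₀: inside the barrier ψ ∝ e^{±κx} with κ = √(2m(V₀ − E))/ℏ = 1.947.
κa = 4.692, sinh(κa) = 54.52.
Matching ψ, ψ′ at both faces gives T = [1 + V₀² sinh²(κa) / (4E(V₀ − E))]⁻¹ = 1/2976 = 0.000336.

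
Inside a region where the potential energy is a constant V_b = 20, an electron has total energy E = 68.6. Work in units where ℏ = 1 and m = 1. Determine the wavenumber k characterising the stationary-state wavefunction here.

With E > V_b the solution is oscillatory, ψ ∝ e^{±ikx} with k = √(2m(E − V_b))/ℏ.
k = √(2 × 1 × 48.6) = 9.859.

k = 9.86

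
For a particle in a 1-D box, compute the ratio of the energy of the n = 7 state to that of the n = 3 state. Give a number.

5.44444

E_n = n²π²ℏ²/(2mL²) so the ratio is n₂²/n₁² = 49/9 = 5.44444.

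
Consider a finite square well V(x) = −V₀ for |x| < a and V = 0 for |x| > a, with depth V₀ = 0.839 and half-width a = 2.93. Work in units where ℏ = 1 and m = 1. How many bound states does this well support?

N = 3

The dimensionless depth is z₀ = a√(2mV₀)/ℏ = 2.93 × √(1.678) = 3.795.
A new bound state (alternating even/odd) appears each time z₀ passes a multiple of π/2, so N = ⌊2z₀/π⌋ + 1 = ⌊2.416⌋ + 1 = 3.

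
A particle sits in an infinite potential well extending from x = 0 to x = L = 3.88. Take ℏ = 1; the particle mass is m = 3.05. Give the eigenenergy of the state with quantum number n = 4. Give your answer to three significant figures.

The infinite-well eigenfunctions ψ_n = √(2/L) sin(nπx/L) vanish at both walls, giving E_n = n²π²ℏ²/(2mL²).
E_4 = 4² × π² / (2 × 3.05 × 3.88²) = 1.720.

E = 1.72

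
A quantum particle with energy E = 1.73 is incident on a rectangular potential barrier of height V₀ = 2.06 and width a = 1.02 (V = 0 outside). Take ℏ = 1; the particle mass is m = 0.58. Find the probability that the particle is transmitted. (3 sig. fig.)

T = 0.542

Since E < V₀ the interior solution is evanescent with decay constant κ = √(2m(V₀ − E))/ℏ = 0.6187.
κa = 0.6311, sinh(κa) = 0.6738.
Matching ψ, ψ′ at both faces gives T = [1 + V₀² sinh²(κa) / (4E(V₀ − E))]⁻¹ = 1/1.844 = 0.542.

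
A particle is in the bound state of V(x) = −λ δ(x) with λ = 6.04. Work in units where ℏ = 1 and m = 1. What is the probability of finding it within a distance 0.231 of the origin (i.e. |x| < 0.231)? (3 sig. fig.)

The normalised bound state is ψ = √κ e^{−κ|x|} with κ = mλ/ℏ² = 6.040.
P(|x| < d) = ∫_{−d}^{d} κ e^{−2κ|x|} dx = 1 − e^{−2κd} = 1 − e^{−2.790} = 0.9386.

P = 0.939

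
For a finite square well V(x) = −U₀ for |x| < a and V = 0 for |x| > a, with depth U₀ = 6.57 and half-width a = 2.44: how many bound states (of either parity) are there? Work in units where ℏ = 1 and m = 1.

N = 6

Define the well-strength parameter z₀ = (a/ℏ)√(2mU₀) = 2.44 × √(2·1·6.57) = 8.845.
The even/odd transcendental equations gain one root per π/2 in z₀, giving N = 1 + ⌊2z₀/π⌋ = 1 + ⌊5.631⌋ = 6.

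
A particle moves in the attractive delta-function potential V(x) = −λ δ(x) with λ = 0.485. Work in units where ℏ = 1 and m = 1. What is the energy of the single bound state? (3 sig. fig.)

E = -0.118

The bound state is ψ(x) = √κ e^{−κ|x|}. The derivative jump ψ'(0⁺) − ψ'(0⁻) = −(2mλ/ℏ²)ψ(0) fixes κ = mλ/ℏ² = 0.4850.
Then E = −ℏ²κ²/(2m) = −mλ²/(2ℏ²) = -0.1176.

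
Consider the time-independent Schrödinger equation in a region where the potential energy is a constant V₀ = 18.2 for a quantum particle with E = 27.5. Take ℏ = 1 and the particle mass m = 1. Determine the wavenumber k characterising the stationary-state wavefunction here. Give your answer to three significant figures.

k = 4.31

With E > V₀ the solution is oscillatory, ψ ∝ e^{±ikx} with k = √(2m(E − V₀))/ℏ.
k = √(2 × 1 × 9.3) = 4.313.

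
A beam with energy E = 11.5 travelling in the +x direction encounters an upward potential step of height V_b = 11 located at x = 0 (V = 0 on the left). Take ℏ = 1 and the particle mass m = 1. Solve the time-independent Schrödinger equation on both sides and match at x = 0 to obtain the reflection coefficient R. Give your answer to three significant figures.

The wavenumbers are k₁ = √(2mE)/ℏ = 4.796 on the left and k₂ = √(2m(E − V_b))/ℏ = 1.000 on the right.
Matching ψ and ψ′ at x = 0 gives r = (k₁ − k₂)/(k₁ + k₂), so R = r² = 0.4289 and T = 1 − R = 0.5711.

R = 0.429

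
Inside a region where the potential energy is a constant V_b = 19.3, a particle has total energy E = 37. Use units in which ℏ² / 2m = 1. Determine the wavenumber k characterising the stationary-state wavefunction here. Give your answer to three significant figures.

With E > V_b the solution is oscillatory, ψ ∝ e^{±ikx} with k = √(2m(E − V_b))/ℏ.
k = √(2 × 0.5 × 17.7) = 4.207.

k = 4.21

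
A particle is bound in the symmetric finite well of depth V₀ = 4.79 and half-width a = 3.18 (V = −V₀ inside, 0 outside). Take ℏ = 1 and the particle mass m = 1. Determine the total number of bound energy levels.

N = 7

Define the well-strength parameter z₀ = (a/ℏ)√(2mV₀) = 3.18 × √(2·1·4.79) = 9.843.
The even/odd transcendental equations gain one root per π/2 in z₀, giving N = 1 + ⌊2z₀/π⌋ = 1 + ⌊6.266⌋ = 7.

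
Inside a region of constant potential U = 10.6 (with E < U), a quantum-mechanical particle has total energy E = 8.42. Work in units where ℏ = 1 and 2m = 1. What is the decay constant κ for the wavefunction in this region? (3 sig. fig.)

Since E < U the TISE in this region is ψ'' = κ²ψ with κ = √(2m(U − E))/ℏ.
κ = √(2 × 0.5 × 2.18) = 1.476.

κ = 1.48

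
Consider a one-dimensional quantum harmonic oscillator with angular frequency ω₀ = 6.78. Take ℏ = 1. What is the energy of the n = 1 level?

Using E_n = (n + ½)ℏω₀: E_1 = 1.5 × 6.78 = 10.17.

E = 10.2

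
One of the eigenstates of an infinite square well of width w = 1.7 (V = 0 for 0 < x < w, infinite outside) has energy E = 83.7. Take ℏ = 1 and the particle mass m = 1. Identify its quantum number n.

From E_n = n²π²ℏ²/(2mw²) invert to n = √(2mw²E)/(πℏ).
n = (1.7/π) × √(2 × 1 × 83.7) = 7.001 → n = 7.

n = 7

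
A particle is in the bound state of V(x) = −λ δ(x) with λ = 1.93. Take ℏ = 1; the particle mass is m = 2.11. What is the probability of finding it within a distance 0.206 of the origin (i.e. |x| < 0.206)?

P = 0.813

The normalised bound state is ψ = √κ e^{−κ|x|} with κ = mλ/ℏ² = 4.072.
P(|x| < d) = ∫_{−d}^{d} κ e^{−2κ|x|} dx = 1 − e^{−2κd} = 1 − e^{−1.678} = 0.8132.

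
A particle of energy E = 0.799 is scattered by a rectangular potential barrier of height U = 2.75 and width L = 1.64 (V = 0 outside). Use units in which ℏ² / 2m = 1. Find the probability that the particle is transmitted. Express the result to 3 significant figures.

T = 0.0333

Since E < U the interior solution is evanescent with decay constant κ = √(2m(U − E))/ℏ = 1.397.
κL = 2.291, sinh(κL) = 4.890.
The exact tunnelling result is T⁻¹ = 1 + U² sinh²(κL) / [4E(U − E)] = 30.01, so T = 0.0333.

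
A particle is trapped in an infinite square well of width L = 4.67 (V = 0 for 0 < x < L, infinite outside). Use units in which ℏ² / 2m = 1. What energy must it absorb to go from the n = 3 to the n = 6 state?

ΔE = 12.2

E_n = n²π²ℏ²/(2mL²), so ΔE = (6² − 3²) π²ℏ²/(2mL²).
ΔE = 27 × π² / (2 × 0.5 × 4.67²) = 12.22.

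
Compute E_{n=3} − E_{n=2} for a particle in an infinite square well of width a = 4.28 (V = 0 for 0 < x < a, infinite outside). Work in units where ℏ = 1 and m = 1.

ΔE = 1.35

E_n = n²π²ℏ²/(2ma²), so ΔE = (3² − 2²) π²ℏ²/(2ma²).
ΔE = 5 × π² / (2 × 1 × 4.28²) = 1.347.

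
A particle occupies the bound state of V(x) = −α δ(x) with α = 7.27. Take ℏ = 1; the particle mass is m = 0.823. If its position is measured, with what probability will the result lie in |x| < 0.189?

P = 0.896

The normalised bound state is ψ = √κ e^{−κ|x|} with κ = mα/ℏ² = 5.983.
P(|x| < d) = ∫_{−d}^{d} κ e^{−2κ|x|} dx = 1 − e^{−2κd} = 1 − e^{−2.262} = 0.8958.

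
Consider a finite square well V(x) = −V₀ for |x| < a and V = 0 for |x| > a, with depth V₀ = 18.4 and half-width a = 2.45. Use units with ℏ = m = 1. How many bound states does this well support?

N = 10

Define the well-strength parameter z₀ = (a/ℏ)√(2mV₀) = 2.45 × √(2·1·18.4) = 14.86.
The even/odd transcendental equations gain one root per π/2 in z₀, giving N = 1 + ⌊2z₀/π⌋ = 1 + ⌊9.462⌋ = 10.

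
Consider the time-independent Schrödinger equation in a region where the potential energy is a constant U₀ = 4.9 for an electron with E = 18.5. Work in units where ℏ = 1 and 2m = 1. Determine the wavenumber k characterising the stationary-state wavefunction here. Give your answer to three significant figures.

With E > U₀ the solution is oscillatory, ψ ∝ e^{±ikx} with k = √(2m(E − U₀))/ℏ.
k = √(2 × 0.5 × 13.6) = 3.688.

k = 3.69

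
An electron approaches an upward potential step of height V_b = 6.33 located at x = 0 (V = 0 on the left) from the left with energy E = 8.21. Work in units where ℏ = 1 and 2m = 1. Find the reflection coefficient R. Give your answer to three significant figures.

R = 0.124

On each side the TISE gives plane waves with k = √(2m(E − V))/ℏ: k₁ = √(2·½·8.21) = 2.865, k₂ = √(2·½·1.88) = 1.371.
Continuity of ψ and ψ′ at the step yields the reflection amplitude r = (k₁ − k₂)/(k₁ + k₂) = 0.3527; thus R = |r|² = 0.1244, T = 0.8756.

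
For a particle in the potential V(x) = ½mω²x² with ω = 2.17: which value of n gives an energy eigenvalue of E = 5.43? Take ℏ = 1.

Invert E_n = (n + ½)ℏω: n = E/ℏω − ½ = 2.002, so n = 2.

n = 2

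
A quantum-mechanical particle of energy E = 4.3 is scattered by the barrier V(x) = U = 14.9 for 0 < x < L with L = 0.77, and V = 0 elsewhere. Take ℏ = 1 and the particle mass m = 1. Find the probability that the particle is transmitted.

T = 0.00273

E < U: inside the barrier ψ ∝ e^{±κx} with κ = √(2m(U − E))/ℏ = 4.604.
κL = 3.545, sinh(κL) = 17.31.
Matching ψ, ψ′ at both faces gives T = [1 + U² sinh²(κL) / (4E(U − E))]⁻¹ = 1/365.9 = 0.00273.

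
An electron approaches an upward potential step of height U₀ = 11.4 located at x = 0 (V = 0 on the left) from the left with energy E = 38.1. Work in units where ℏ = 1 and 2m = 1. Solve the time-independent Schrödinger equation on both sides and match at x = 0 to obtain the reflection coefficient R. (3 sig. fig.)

R = 0.00786

The wavenumbers are k₁ = √(2mE)/ℏ = 6.173 on the left and k₂ = √(2m(E − U₀))/ℏ = 5.167 on the right.
Continuity of ψ and ψ′ at the step yields the reflection amplitude r = (k₁ − k₂)/(k₁ + k₂) = 0.08865; thus R = |r|² = 0.007860, T = 0.9921.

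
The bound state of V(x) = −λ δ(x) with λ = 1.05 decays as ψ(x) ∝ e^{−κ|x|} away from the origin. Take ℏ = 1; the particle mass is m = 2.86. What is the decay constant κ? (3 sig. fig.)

κ = 3.00

Integrate −(ℏ²/2m)ψ'' − λδ(x)ψ = Eψ from −ε to +ε: the ψ'' term gives ψ'(0⁺) − ψ'(0⁻) and the δ term gives −(2mλ/ℏ²)ψ(0).
With ψ ∝ e^{−κ|x|} this yields −2κ = −2mλ/ℏ², so κ = mλ/ℏ² = 3.003.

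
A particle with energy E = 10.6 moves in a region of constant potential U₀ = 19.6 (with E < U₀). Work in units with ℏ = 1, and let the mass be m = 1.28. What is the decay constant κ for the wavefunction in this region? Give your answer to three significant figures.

Since E < U₀ the TISE in this region is ψ'' = κ²ψ with κ = √(2m(U₀ − E))/ℏ.
κ = √(2 × 1.28 × 9) = 4.800.

κ = 4.80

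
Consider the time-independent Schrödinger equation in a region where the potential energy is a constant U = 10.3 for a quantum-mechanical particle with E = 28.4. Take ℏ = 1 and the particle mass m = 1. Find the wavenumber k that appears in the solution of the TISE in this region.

k = 6.02

With E > U the solution is oscillatory, ψ ∝ e^{±ikx} with k = √(2m(E − U))/ℏ.
k = √(2 × 1 × 18.1) = 6.017.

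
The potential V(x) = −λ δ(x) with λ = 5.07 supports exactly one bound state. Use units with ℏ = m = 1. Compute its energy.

For x ≠ 0 the bound state is ψ ∝ e^{−κ|x|}; integrating the TISE across the delta gives the cusp condition 2κ = 2mλ/ℏ², so κ = 5.070.
Then E = −ℏ²κ²/(2m) = −mλ²/(2ℏ²) = -12.85.

E = -12.9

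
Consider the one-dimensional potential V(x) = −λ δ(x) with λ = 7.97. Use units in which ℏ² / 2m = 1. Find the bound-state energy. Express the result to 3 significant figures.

E = -15.9

For x ≠ 0 the bound state is ψ ∝ e^{−κ|x|}; integrating the TISE across the delta gives the cusp condition 2κ = 2mλ/ℏ², so κ = 3.985.
Then E = −ℏ²κ²/(2m) = −mλ²/(2ℏ²) = -15.88.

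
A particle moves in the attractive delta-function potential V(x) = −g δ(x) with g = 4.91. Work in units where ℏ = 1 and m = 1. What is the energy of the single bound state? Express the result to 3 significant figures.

The bound state is ψ(x) = √κ e^{−κ|x|}. The derivative jump ψ'(0⁺) − ψ'(0⁻) = −(2mg/ℏ²)ψ(0) fixes κ = mg/ℏ² = 4.910.
Then E = −ℏ²κ²/(2m) = −mg²/(2ℏ²) = -12.05.

E = -12.1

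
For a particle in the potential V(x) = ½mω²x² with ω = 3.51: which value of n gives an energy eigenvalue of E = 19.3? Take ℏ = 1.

Invert E_n = (n + ½)ℏω: n = E/ℏω − ½ = 4.999, so n = 5.

n = 5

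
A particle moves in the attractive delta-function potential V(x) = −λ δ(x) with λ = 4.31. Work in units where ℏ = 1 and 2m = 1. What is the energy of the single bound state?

E = -4.64

The bound state is ψ(x) = √κ e^{−κ|x|}. The derivative jump ψ'(0⁺) − ψ'(0⁻) = −(2mλ/ℏ²)ψ(0) fixes κ = mλ/ℏ² = 2.155.
Then E = −ℏ²κ²/(2m) = −mλ²/(2ℏ²) = -4.644.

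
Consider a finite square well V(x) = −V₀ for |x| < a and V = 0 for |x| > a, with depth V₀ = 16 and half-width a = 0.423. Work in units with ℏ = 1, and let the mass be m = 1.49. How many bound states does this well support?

Define the well-strength parameter z₀ = (a/ℏ)√(2mV₀) = 0.423 × √(2·1.49·16) = 2.921.
A new bound state (alternating even/odd) appears each time z₀ passes a multiple of π/2, so N = ⌊2z₀/π⌋ + 1 = ⌊1.859⌋ + 1 = 2.

N = 2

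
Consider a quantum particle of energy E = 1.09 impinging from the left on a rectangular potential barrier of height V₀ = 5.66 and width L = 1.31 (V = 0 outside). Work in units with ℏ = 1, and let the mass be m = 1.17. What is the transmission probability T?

T = 0.000473

E < V₀: inside the barrier ψ ∝ e^{±κx} with κ = √(2m(V₀ − E))/ℏ = 3.270.
κL = 4.284, sinh(κL) = 36.25.
Matching ψ, ψ′ at both faces gives T = [1 + V₀² sinh²(κL) / (4E(V₀ − E))]⁻¹ = 1/2114 = 0.000473.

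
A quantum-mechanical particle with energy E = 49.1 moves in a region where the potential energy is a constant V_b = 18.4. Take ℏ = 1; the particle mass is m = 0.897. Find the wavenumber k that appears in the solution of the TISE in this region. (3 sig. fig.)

With E > V_b the solution is oscillatory, ψ ∝ e^{±ikx} with k = √(2m(E − V_b))/ℏ.
k = √(2 × 0.897 × 30.7) = 7.421.

k = 7.42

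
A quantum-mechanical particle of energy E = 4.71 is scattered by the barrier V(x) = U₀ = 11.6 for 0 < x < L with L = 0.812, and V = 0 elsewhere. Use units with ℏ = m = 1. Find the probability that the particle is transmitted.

Since E < U₀ the interior solution is evanescent with decay constant κ = √(2m(U₀ − E))/ℏ = 3.712.
κL = 3.014, sinh(κL) = 10.16.
The exact tunnelling result is T⁻¹ = 1 + U₀² sinh²(κL) / [4E(U₀ − E)] = 108.1, so T = 0.00925.

T = 0.00925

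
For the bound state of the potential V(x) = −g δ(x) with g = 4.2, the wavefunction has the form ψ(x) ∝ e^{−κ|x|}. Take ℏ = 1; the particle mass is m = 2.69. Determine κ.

Integrate −(ℏ²/2m)ψ'' − gδ(x)ψ = Eψ from −ε to +ε: the ψ'' term gives ψ'(0⁺) − ψ'(0⁻) and the δ term gives −(2mg/ℏ²)ψ(0).
With ψ ∝ e^{−κ|x|} this yields −2κ = −2mg/ℏ², so κ = mg/ℏ² = 11.30.

κ = 11.3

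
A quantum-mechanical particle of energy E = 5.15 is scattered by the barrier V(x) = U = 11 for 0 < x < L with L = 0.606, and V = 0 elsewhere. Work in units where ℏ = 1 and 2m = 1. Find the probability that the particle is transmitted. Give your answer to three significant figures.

E < U: inside the barrier ψ ∝ e^{±κx} with κ = √(2m(U − E))/ℏ = 2.419.
κL = 1.466, sinh(κL) = 2.050.
Matching ψ, ψ′ at both faces gives T = [1 + U² sinh²(κL) / (4E(U − E))]⁻¹ = 1/5.219 = 0.192.

T = 0.192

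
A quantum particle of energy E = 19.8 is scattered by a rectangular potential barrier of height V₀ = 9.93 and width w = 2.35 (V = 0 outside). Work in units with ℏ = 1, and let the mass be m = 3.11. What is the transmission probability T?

Above the barrier the interior wavenumber is k₂ = √(2m(E − V₀))/ℏ = 7.835, giving phase k₂w = 18.41.
Matching at both interfaces gives T⁻¹ = 1 + V₀² sin²(k₂w) / [4E(E − V₀)] = 1.023, hence T = 0.978.

T = 0.978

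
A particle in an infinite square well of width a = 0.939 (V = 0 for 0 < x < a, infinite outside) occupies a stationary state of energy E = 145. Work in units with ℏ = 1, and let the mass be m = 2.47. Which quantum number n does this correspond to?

n = 8

From E_n = n²π²ℏ²/(2ma²) invert to n = √(2ma²E)/(πℏ).
n = (0.939/π) × √(2 × 2.47 × 145) = 8.000 → n = 8.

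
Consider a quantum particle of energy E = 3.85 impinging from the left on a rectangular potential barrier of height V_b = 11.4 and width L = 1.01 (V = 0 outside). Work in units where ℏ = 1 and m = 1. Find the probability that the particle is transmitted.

T = 0.00139

E < V_b: inside the barrier ψ ∝ e^{±κx} with κ = √(2m(V_b − E))/ℏ = 3.886.
κL = 3.925, sinh(κL) = 25.31.
Matching ψ, ψ′ at both faces gives T = [1 + V_b² sinh²(κL) / (4E(V_b − E))]⁻¹ = 1/717.0 = 0.00139.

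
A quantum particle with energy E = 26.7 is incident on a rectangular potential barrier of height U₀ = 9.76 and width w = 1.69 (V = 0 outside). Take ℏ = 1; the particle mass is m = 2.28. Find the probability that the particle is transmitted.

E > U₀: inside the barrier k₂ = √(2m(E − U₀))/ℏ = 8.789, k₂w = 14.85.
T = [1 + U₀² sin²(k₂w) / (4E(E − U₀))]⁻¹ = 1/1.030 = 0.971.

T = 0.971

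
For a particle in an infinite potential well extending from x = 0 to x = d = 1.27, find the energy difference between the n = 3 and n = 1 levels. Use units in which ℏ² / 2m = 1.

E_n = n²π²ℏ²/(2md²), so ΔE = (3² − 1²) π²ℏ²/(2md²).
ΔE = 8 × π² / (2 × 0.5 × 1.27²) = 48.95.

ΔE = 49.0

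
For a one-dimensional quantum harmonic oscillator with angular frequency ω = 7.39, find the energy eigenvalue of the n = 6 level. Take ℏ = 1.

E = 48.0

The oscillator eigenvalues are E_n = ℏω(n + ½), so E_6 = 7.39 × 6.5 = 48.04.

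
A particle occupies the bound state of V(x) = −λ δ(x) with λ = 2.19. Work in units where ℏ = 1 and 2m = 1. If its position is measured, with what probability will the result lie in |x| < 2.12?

The normalised bound state is ψ = √κ e^{−κ|x|} with κ = mλ/ℏ² = 1.095.
P(|x| < d) = ∫_{−d}^{d} κ e^{−2κ|x|} dx = 1 − e^{−2κd} = 1 − e^{−4.643} = 0.9904.

P = 0.990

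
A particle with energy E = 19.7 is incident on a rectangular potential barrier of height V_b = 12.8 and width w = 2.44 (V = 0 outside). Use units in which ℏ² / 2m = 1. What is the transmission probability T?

E > V_b: inside the barrier k₂ = √(2m(E − V_b))/ℏ = 2.627, k₂w = 6.409.
T = [1 + V_b² sin²(k₂w) / (4E(E − V_b))]⁻¹ = 1/1.005 = 0.995.

T = 0.995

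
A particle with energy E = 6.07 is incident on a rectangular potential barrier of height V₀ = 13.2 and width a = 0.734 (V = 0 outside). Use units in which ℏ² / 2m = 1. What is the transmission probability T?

Since E < V₀ the interior solution is evanescent with decay constant κ = √(2m(V₀ − E))/ℏ = 2.670.
κa = 1.960, sinh(κa) = 3.479.
Matching ψ, ψ′ at both faces gives T = [1 + V₀² sinh²(κa) / (4E(V₀ − E))]⁻¹ = 1/13.18 = 0.0759.

T = 0.0759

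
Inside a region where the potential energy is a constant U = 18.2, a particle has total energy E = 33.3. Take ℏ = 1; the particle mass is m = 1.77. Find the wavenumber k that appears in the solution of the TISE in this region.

With E > U the solution is oscillatory, ψ ∝ e^{±ikx} with k = √(2m(E − U))/ℏ.
k = √(2 × 1.77 × 15.1) = 7.311.

k = 7.31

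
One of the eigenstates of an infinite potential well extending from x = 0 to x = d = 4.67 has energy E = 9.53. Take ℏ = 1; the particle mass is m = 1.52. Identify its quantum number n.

n = 8

From E_n = n²π²ℏ²/(2md²) invert to n = √(2md²E)/(πℏ).
n = (4.67/π) × √(2 × 1.52 × 9.53) = 8.001 → n = 8.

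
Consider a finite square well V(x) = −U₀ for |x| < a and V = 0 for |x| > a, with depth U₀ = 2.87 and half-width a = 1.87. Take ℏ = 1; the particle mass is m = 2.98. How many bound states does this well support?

N = 5

Define the well-strength parameter z₀ = (a/ℏ)√(2mU₀) = 1.87 × √(2·2.98·2.87) = 7.734.
A new bound state (alternating even/odd) appears each time z₀ passes a multiple of π/2, so N = ⌊2z₀/π⌋ + 1 = ⌊4.924⌋ + 1 = 5.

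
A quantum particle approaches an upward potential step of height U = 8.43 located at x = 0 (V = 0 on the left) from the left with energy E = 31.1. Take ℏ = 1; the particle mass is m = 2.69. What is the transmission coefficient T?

T = 0.994

The wavenumbers are k₁ = √(2mE)/ℏ = 12.94 on the left and k₂ = √(2m(E − U))/ℏ = 11.04 on the right.
Matching ψ and ψ′ at x = 0 gives r = (k₁ − k₂)/(k₁ + k₂), so R = r² = 0.006222 and T = 1 − R = 0.9938.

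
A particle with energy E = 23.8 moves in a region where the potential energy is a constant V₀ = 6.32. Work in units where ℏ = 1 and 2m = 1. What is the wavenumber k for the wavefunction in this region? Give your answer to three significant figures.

With E > V₀ the solution is oscillatory, ψ ∝ e^{±ikx} with k = √(2m(E − V₀))/ℏ.
k = √(2 × 0.5 × 17.48) = 4.181.

k = 4.18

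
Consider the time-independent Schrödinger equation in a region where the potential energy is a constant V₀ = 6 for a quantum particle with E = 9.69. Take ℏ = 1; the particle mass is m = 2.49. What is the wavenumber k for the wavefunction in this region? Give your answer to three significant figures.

With E > V₀ the solution is oscillatory, ψ ∝ e^{±ikx} with k = √(2m(E − V₀))/ℏ.
k = √(2 × 2.49 × 3.69) = 4.287.

k = 4.29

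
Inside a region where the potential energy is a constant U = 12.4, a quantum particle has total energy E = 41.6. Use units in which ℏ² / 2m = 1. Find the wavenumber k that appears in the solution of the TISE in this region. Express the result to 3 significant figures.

With E > U the solution is oscillatory, ψ ∝ e^{±ikx} with k = √(2m(E − U))/ℏ.
k = √(2 × 0.5 × 29.2) = 5.404.

k = 5.40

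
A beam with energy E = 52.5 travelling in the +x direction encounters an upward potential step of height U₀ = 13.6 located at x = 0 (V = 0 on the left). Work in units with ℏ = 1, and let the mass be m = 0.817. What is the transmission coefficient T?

The wavenumbers are k₁ = √(2mE)/ℏ = 9.262 on the left and k₂ = √(2m(E − U₀))/ℏ = 7.973 on the right.
Matching ψ and ψ′ at x = 0 gives r = (k₁ − k₂)/(k₁ + k₂), so R = r² = 0.005597 and T = 1 − R = 0.9944.

T = 0.994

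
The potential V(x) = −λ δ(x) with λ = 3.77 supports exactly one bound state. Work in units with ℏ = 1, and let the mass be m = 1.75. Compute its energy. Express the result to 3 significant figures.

E = -12.4

For x ≠ 0 the bound state is ψ ∝ e^{−κ|x|}; integrating the TISE across the delta gives the cusp condition 2κ = 2mλ/ℏ², so κ = 6.598.
Then E = −ℏ²κ²/(2m) = −mλ²/(2ℏ²) = -12.44.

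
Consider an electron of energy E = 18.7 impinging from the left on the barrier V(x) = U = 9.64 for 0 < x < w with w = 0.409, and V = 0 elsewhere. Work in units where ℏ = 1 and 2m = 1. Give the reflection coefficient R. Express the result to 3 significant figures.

Above the barrier the interior wavenumber is k₂ = √(2m(E − U))/ℏ = 3.010, giving phase k₂w = 1.231.
Matching at both interfaces gives T⁻¹ = 1 + U² sin²(k₂w) / [4E(E − U)] = 1.122, hence T = 0.891.
R = 1 − T = 0.109.

R = 0.109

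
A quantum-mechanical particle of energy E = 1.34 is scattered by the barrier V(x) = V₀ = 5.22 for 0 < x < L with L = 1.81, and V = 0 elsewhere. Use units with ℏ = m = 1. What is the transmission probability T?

Since E < V₀ the interior solution is evanescent with decay constant κ = √(2m(V₀ − E))/ℏ = 2.786.
κL = 5.042, sinh(κL) = 77.39.
Matching ψ, ψ′ at both faces gives T = [1 + V₀² sinh²(κL) / (4E(V₀ − E))]⁻¹ = 1/7849 = 0.000127.

T = 0.000127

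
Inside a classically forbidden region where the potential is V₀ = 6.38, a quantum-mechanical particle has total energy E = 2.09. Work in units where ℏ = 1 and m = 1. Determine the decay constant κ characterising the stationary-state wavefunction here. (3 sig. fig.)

Since E < V₀ the TISE in this region is ψ'' = κ²ψ with κ = √(2m(V₀ − E))/ℏ.
κ = √(2 × 1 × 4.29) = 2.929.

κ = 2.93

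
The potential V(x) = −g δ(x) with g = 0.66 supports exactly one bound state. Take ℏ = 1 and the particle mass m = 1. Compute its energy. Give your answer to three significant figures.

E = -0.218

For x ≠ 0 the bound state is ψ ∝ e^{−κ|x|}; integrating the TISE across the delta gives the cusp condition 2κ = 2mg/ℏ², so κ = 0.6600.
Then E = −ℏ²κ²/(2m) = −mg²/(2ℏ²) = -0.2178.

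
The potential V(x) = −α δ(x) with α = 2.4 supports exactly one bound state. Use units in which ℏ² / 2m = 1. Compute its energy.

E = -1.44

The bound state is ψ(x) = √κ e^{−κ|x|}. The derivative jump ψ'(0⁺) − ψ'(0⁻) = −(2mα/ℏ²)ψ(0) fixes κ = mα/ℏ² = 1.200.
Then E = −ℏ²κ²/(2m) = −mα²/(2ℏ²) = -1.440.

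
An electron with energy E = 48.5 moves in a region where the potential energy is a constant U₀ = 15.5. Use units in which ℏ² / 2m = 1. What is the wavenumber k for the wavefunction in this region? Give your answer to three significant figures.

With E > U₀ the solution is oscillatory, ψ ∝ e^{±ikx} with k = √(2m(E − U₀))/ℏ.
k = √(2 × 0.5 × 33) = 5.745.

k = 5.74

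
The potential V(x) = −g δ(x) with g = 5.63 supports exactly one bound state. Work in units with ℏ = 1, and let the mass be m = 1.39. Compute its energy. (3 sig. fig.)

E = -22.0

The bound state is ψ(x) = √κ e^{−κ|x|}. The derivative jump ψ'(0⁺) − ψ'(0⁻) = −(2mg/ℏ²)ψ(0) fixes κ = mg/ℏ² = 7.826.
Then E = −ℏ²κ²/(2m) = −mg²/(2ℏ²) = -22.03.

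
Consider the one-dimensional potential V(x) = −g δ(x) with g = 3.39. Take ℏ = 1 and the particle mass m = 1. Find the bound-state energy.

The bound state is ψ(x) = √κ e^{−κ|x|}. The derivative jump ψ'(0⁺) − ψ'(0⁻) = −(2mg/ℏ²)ψ(0) fixes κ = mg/ℏ² = 3.390.
Then E = −ℏ²κ²/(2m) = −mg²/(2ℏ²) = -5.746.

E = -5.75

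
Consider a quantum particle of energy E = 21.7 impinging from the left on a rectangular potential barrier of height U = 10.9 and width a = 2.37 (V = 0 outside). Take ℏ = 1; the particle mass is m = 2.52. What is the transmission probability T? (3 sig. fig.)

Above the barrier the interior wavenumber is k₂ = √(2m(E − U))/ℏ = 7.378, giving phase k₂a = 17.49.
T = [1 + U² sin²(k₂a) / (4E(E − U))]⁻¹ = 1/1.121 = 0.892.

T = 0.892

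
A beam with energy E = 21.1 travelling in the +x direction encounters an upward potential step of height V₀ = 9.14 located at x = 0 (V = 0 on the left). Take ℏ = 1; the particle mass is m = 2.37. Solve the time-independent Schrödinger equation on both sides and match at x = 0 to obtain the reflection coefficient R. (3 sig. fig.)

R = 0.0199

The wavenumbers are k₁ = √(2mE)/ℏ = 10.00 on the left and k₂ = √(2m(E − V₀))/ℏ = 7.529 on the right.
Continuity of ψ and ψ′ at the step yields the reflection amplitude r = (k₁ − k₂)/(k₁ + k₂) = 0.1410; thus R = |r|² = 0.01988, T = 0.9801.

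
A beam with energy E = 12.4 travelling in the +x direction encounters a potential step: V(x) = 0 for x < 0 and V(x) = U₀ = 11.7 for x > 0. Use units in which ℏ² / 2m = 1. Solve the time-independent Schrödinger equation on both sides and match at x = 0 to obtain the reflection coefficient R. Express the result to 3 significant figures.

R = 0.380

On each side the TISE gives plane waves with k = √(2m(E − V))/ℏ: k₁ = √(2·½·12.4) = 3.521, k₂ = √(2·½·0.7) = 0.8367.
Continuity of ψ and ψ′ at the step yields the reflection amplitude r = (k₁ − k₂)/(k₁ + k₂) = 0.6160; thus R = |r|² = 0.3795, T = 0.6205.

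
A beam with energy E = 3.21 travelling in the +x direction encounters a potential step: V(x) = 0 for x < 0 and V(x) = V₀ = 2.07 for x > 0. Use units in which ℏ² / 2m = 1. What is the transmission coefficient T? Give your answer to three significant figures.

T = 0.936

On each side the TISE gives plane waves with k = √(2m(E − V))/ℏ: k₁ = √(2·½·3.21) = 1.792, k₂ = √(2·½·1.14) = 1.068.
Matching ψ and ψ′ at x = 0 gives r = (k₁ − k₂)/(k₁ + k₂), so R = r² = 0.06410 and T = 1 − R = 0.9359.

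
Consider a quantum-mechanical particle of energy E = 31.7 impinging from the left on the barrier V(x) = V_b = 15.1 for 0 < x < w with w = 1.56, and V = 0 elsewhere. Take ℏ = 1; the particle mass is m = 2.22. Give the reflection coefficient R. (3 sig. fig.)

E > V_b: inside the barrier k₂ = √(2m(E − V_b))/ℏ = 8.585, k₂w = 13.39.
Matching at both interfaces gives T⁻¹ = 1 + V_b² sin²(k₂w) / [4E(E − V_b)] = 1.059, hence T = 0.945.
R = 1 − T = 0.0554.

R = 0.0554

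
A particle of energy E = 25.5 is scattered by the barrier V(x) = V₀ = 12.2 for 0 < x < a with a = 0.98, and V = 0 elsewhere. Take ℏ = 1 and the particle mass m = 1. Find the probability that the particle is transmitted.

T = 0.911

Above the barrier the interior wavenumber is k₂ = √(2m(E − V₀))/ℏ = 5.158, giving phase k₂a = 5.054.
Matching at both interfaces gives T⁻¹ = 1 + V₀² sin²(k₂a) / [4E(E − V₀)] = 1.097, hence T = 0.911.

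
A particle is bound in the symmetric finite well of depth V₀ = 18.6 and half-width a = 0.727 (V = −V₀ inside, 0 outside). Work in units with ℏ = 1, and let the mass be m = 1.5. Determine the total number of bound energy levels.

N = 4

Define the well-strength parameter z₀ = (a/ℏ)√(2mV₀) = 0.727 × √(2·1.5·18.6) = 5.431.
The even/odd transcendental equations gain one root per π/2 in z₀, giving N = 1 + ⌊2z₀/π⌋ = 1 + ⌊3.457⌋ = 4.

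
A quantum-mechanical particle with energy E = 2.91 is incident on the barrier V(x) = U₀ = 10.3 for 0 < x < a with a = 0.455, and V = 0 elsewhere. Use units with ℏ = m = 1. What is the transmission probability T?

T = 0.0945

E < U₀: inside the barrier ψ ∝ e^{±κx} with κ = √(2m(U₀ − E))/ℏ = 3.844.
κa = 1.749, sinh(κa) = 2.788.
Matching ψ, ψ′ at both faces gives T = [1 + U₀² sinh²(κa) / (4E(U₀ − E))]⁻¹ = 1/10.59 = 0.0945.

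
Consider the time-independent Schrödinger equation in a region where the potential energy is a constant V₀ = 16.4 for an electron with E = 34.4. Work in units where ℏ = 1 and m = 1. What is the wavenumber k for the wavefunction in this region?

k = 6.00

With E > V₀ the solution is oscillatory, ψ ∝ e^{±ikx} with k = √(2m(E − V₀))/ℏ.
k = √(2 × 1 × 18) = 6.000.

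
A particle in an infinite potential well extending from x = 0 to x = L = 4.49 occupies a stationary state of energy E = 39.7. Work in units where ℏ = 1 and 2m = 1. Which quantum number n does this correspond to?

From E_n = n²π²ℏ²/(2mL²) invert to n = √(2mL²E)/(πℏ).
n = (4.49/π) × √(2 × 0.5 × 39.7) = 9.005 → n = 9.

n = 9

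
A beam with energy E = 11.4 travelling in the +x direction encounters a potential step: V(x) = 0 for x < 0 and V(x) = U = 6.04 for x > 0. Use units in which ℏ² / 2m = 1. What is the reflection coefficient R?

R = 0.0348

On each side the TISE gives plane waves with k = √(2m(E − V))/ℏ: k₁ = √(2·½·11.4) = 3.376, k₂ = √(2·½·5.36) = 2.315.
Continuity of ψ and ψ′ at the step yields the reflection amplitude r = (k₁ − k₂)/(k₁ + k₂) = 0.1865; thus R = |r|² = 0.03477, T = 0.9652.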